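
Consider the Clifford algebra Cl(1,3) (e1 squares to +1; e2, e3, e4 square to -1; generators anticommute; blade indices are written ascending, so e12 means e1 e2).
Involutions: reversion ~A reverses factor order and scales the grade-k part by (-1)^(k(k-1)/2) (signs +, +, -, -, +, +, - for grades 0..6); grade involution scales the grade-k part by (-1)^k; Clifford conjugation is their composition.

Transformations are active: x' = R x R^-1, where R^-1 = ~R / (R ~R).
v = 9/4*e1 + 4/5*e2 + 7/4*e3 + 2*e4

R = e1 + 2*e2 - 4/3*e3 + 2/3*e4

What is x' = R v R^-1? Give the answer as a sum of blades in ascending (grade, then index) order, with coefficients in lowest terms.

~R = e1 + 2*e2 - 4/3*e3 + 2/3*e4, and R ~R = -47/9, so R^-1 = ~R / (-47/9).
R v = 33/20 - 37/10*e12 + 19/4*e13 + 1/2*e14 + 137/30*e23 + 52/15*e24 - 23/6*e34
Answer: -2709/940*e1 - 97/47*e2 - 853/940*e3 - 569/235*e4


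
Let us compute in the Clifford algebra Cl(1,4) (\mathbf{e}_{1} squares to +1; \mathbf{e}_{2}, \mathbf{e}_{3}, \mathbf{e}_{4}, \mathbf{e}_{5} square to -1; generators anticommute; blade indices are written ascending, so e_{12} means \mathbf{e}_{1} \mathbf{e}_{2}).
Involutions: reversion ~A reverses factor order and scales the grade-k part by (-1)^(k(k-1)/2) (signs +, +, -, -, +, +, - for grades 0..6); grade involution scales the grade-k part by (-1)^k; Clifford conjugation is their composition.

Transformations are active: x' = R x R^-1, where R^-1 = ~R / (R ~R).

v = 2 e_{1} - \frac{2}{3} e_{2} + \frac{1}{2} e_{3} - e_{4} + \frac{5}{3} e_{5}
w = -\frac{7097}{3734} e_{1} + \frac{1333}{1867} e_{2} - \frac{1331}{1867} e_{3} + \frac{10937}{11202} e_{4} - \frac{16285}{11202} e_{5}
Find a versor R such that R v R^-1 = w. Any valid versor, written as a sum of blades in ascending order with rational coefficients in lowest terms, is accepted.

Reasoning: v^2 = w^2 = -\frac{17}{36} since conjugation preserves the quadratic form; R = v + w = \frac{371}{3734} e_{1} + \frac{265}{5601} e_{2} - \frac{795}{3734} e_{3} - \frac{265}{11202} e_{4} + \frac{795}{3734} e_{5} is then valid when invertible, keeping its own part and reversing (v - w)/2.
Answer: \frac{371}{3734} e_{1} + \frac{265}{5601} e_{2} - \frac{795}{3734} e_{3} - \frac{265}{11202} e_{4} + \frac{795}{3734} e_{5}


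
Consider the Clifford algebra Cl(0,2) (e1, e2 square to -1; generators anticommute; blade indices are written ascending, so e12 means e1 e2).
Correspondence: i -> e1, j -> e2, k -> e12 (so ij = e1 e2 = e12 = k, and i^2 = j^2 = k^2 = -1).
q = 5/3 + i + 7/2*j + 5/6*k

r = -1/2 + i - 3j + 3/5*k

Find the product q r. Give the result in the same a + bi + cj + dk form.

In blades: q = 5/3 + e1 + 7/2*e2 + 5/6*e12, r = -1/2 + e1 - 3*e2 + 3/5*e12.
Distribute q over r term by term (generator squares from the signature, products reordered to ascending indices): (5/3)*r = -5/6 + 5/3*e1 - 5*e2 + e12; (e1)*r = -1 - 1/2*e1 - 3/5*e2 - 3*e12; (7/2*e2)*r = 21/2 + 21/10*e1 - 7/4*e2 - 7/2*e12; (5/6*e12)*r = -1/2 + 5/2*e1 + 5/6*e2 - 5/12*e12.
Sum: 49/6 + 173/30*e1 - 391/60*e2 - 71/12*e12; translating back through the correspondence:
Answer: 49/6 + 173/30*i - 391/60*j - 71/12*k


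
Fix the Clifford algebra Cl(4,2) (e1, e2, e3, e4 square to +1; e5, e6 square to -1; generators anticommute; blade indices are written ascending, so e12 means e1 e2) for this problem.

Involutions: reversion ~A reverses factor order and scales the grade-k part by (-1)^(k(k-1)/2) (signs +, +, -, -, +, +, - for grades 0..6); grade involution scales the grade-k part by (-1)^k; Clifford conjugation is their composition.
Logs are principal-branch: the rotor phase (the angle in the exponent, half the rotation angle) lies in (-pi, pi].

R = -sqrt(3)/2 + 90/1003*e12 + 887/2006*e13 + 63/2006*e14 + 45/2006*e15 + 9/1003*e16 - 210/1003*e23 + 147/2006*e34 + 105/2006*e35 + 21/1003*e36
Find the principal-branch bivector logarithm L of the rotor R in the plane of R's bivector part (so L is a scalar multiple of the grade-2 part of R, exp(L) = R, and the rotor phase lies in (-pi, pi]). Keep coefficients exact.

The scalar part of R is -sqrt(3)/2, so the principal-branch rotor phase is pinned; divide the bivector part by its sine to get the unit plane — L is the phase times that plane.
Concretely: cos(phase) = -sqrt(3)/2 gives phase = ±5*pi/6, and since phase/sin(phase) is even the sign is immaterial: L = (phase/sin(phase)) * <R>_2 = (5*pi/3) * <R>_2.
Answer: 150*pi/1003*e12 + 4435*pi/6018*e13 + 105*pi/2006*e14 + 75*pi/2006*e15 + 15*pi/1003*e16 - 350*pi/1003*e23 + 245*pi/2006*e34 + 175*pi/2006*e35 + 35*pi/1003*e36


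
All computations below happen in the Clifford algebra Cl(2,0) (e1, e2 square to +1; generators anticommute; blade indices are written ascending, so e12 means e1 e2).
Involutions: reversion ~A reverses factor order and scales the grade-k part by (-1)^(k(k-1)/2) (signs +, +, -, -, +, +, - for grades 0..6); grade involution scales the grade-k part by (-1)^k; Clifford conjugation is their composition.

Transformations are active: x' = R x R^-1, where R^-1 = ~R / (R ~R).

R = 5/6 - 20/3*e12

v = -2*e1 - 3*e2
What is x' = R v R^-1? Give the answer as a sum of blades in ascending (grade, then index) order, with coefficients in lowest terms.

~R = 5/6 + 20/3*e12, and R ~R = 1625/36, so R^-1 = ~R / (1625/36).
R v = 55/3*e1 - 95/6*e2
Answer: 174/65*e1 + 157/65*e2


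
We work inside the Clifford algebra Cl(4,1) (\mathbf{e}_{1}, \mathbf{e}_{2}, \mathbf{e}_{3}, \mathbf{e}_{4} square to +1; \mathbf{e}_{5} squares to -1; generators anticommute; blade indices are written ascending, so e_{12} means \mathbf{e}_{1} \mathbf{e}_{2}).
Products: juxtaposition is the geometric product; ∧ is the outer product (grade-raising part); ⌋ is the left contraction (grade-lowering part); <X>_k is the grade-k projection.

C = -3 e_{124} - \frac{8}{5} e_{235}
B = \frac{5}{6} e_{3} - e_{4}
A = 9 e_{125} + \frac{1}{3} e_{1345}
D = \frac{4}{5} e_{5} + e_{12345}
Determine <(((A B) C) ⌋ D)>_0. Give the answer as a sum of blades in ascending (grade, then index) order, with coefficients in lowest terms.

step 1: \frac{1}{3} e_{135} + \frac{5}{18} e_{145} - \frac{15}{2} e_{1235} + 9 e_{1245}
step 2: 12 e_{1} - 27 e_{5} - \frac{8}{15} e_{12} + \frac{5}{6} e_{25} + \frac{72}{5} e_{134} + \frac{45}{2} e_{345} + \frac{4}{9} e_{1234} + e_{2345}
step 3: \frac{108}{5} - e_{1} + \frac{4}{9} e_{5} + \frac{45}{2} e_{12} - \frac{72}{5} e_{25} + \frac{5}{6} e_{134} + \frac{8}{15} e_{345} + 27 e_{1234} + 12 e_{2345}
step 4: \frac{108}{5}
Answer: \frac{108}{5}


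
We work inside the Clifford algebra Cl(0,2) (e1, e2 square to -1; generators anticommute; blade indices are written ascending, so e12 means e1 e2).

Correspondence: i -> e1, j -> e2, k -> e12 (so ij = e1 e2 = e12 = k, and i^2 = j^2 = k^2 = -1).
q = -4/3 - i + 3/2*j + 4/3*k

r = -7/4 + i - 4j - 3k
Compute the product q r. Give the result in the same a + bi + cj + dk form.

In blades: q = -4/3 - e1 + 3/2*e2 + 4/3*e12, r = -7/4 + e1 - 4*e2 - 3*e12.
Distribute q over r term by term (generator squares from the signature, products reordered to ascending indices): (-4/3)*r = 7/3 - 4/3*e1 + 16/3*e2 + 4*e12; (-e1)*r = 1 + 7/4*e1 - 3*e2 + 4*e12; (3/2*e2)*r = 6 - 9/2*e1 - 21/8*e2 - 3/2*e12; (4/3*e12)*r = 4 + 16/3*e1 + 4/3*e2 - 7/3*e12.
Sum: 40/3 + 5/4*e1 + 25/24*e2 + 25/6*e12; translating back through the correspondence:
Answer: 40/3 + 5/4*i + 25/24*j + 25/6*k


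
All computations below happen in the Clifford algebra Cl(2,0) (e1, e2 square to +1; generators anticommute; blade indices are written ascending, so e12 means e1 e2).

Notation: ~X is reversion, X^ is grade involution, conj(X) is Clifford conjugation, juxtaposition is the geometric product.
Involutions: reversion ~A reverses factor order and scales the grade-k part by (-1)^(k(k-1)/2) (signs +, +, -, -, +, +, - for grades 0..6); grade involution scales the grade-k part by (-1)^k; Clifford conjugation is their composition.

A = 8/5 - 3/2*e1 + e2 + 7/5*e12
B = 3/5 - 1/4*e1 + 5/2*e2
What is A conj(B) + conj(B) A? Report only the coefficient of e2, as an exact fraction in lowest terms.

first term: -383/200 - 4*e1 - 15/4*e2 + 217/50*e12
second term: -383/200 + 3*e1 - 61/20*e2 - 133/50*e12
Answer: -34/5


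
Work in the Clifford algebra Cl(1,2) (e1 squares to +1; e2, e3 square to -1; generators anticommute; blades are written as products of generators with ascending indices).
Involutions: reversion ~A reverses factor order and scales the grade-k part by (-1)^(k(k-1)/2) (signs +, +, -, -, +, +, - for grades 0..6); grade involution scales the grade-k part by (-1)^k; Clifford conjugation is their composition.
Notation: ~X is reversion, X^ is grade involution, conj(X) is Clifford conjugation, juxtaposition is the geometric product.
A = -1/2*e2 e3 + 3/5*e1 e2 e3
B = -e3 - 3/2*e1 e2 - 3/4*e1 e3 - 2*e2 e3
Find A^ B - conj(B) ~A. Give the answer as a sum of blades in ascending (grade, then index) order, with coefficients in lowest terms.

first term: -1 - 6/5*e1 - 19/20*e2 + 9/10*e3 - 39/40*e1 e2 + 3/4*e1 e3
second term: -1 + 6/5*e1 + 19/20*e2 - 9/10*e3 + 39/40*e1 e2 - 3/4*e1 e3
Answer: -12/5*e1 - 19/10*e2 + 9/5*e3 - 39/20*e1 e2 + 3/2*e1 e3


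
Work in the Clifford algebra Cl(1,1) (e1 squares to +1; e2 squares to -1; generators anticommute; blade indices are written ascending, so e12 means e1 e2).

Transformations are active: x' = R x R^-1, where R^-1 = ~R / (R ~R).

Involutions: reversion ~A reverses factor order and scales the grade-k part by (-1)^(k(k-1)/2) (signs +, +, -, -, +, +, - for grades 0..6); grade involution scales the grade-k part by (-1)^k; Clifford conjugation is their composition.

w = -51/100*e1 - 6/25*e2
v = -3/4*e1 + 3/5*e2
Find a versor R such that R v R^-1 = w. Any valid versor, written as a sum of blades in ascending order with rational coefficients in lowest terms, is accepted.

R = v + w = -63/50*e1 + 9/25*e2 works: the equal norms (81/400) guarantee its sandwich swaps v into w.
Answer: -63/50*e1 + 9/25*e2


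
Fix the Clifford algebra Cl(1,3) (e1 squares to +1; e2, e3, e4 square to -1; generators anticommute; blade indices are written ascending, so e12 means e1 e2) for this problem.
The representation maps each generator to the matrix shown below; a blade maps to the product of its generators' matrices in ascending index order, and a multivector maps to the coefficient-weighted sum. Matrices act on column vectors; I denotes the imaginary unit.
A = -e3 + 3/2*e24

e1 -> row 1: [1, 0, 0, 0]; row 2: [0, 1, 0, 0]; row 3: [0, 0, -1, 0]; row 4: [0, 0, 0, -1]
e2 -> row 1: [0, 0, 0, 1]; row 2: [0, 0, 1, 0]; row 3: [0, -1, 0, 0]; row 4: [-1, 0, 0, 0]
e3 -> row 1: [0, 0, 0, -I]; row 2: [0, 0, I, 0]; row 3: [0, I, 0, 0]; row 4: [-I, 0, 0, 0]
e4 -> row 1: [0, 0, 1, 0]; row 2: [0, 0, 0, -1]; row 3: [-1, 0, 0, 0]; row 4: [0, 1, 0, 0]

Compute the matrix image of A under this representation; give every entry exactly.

Bivector images (products of the table entries): rho(e24) = rho(e2)rho(e4) = row 1: [0, 1, 0, 0]; row 2: [-1, 0, 0, 0]; row 3: [0, 0, 0, 1]; row 4: [0, 0, -1, 0].
M = (-1)*rho(e3) + (3/2)*rho(e24), summed entrywise:
Answer: row 1: [0, 3/2, 0, I]; row 2: [-3/2, 0, -I, 0]; row 3: [0, -I, 0, 3/2]; row 4: [I, 0, -3/2, 0]


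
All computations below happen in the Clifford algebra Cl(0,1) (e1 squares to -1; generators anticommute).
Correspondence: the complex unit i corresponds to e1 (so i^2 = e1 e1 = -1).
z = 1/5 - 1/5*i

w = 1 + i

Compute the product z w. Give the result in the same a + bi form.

In blades: z = 1/5 - 1/5*e1, w = 1 + e1.
Distribute z over w term by term (generator squares from the signature, products reordered to ascending indices): (1/5)*w = 1/5 + 1/5*e1; (-1/5*e1)*w = 1/5 - 1/5*e1.
Sum: 2/5; translating back through the correspondence:
Answer: 2/5


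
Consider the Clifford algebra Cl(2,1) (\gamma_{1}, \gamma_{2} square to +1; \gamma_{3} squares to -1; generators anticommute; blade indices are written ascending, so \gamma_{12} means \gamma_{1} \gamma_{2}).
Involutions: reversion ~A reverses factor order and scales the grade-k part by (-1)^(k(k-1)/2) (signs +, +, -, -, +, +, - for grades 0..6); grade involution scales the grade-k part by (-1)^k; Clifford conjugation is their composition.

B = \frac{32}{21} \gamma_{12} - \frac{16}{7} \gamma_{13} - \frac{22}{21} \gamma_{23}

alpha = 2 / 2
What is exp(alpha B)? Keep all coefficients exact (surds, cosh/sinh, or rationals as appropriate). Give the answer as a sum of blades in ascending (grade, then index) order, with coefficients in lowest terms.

B^2 term by term: the squares give (\frac{32}{21})^2*(\gamma_{12})^2 + (-\frac{16}{7})^2*(\gamma_{13})^2 + (-\frac{22}{21})^2*(\gamma_{23})^2 = \frac{1024}{441}*(-1) + \frac{256}{49}*(+1) + \frac{484}{441}*(+1) = 4 (each basis 2-blade squares to minus the product of its generators' squares); cross terms between blades sharing an index anticommute and cancel. So B^2 = 4.
B^2 = 4 — the series telescopes hyperbolically here: l = 2, alpha*l = 2, so exp(alpha B) = cosh(2) + (sinh(2)/2)*B = \cosh{\left(2 \right)} + (\frac{\sinh{\left(2 \right)}}{2})*B.
Answer: \cosh{\left(2 \right)} + \frac{16 \sinh{\left(2 \right)}}{21} \gamma_{12} - \frac{8 \sinh{\left(2 \right)}}{7} \gamma_{13} - \frac{11 \sinh{\left(2 \right)}}{21} \gamma_{23}


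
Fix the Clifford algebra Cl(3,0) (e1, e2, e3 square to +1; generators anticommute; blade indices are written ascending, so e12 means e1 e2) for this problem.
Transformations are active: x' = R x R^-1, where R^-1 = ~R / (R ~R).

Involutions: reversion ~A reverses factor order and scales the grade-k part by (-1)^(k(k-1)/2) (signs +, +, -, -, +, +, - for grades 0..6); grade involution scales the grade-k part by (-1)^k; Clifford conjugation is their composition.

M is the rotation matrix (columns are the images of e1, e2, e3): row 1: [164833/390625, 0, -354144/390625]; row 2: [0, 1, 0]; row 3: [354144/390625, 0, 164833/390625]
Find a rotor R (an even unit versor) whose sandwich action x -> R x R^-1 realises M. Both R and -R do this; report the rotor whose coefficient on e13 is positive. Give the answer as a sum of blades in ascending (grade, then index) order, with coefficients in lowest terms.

Method: write R = a + b12*e12 + b13*e13 + b23*e23 with a^2 + b12^2 + b13^2 + b23^2 = 1 (so R^-1 = ~R). Expanding the columns R e_j ~R gives tr M = 4a^2 - 1 and, from the antisymmetric part, M21 - M12 = -4a*b12, M13 - M31 = 4a*b13, M32 - M23 = -4a*b23.
Here tr M = 720291/390625, so a^2 = (1 + tr M)/4 = 277729/390625 and a = ±527/625. Taking a = 527/625: M21 - M12 = 0, M13 - M31 = -708288/390625, M32 - M23 = 0, giving b12 = 0, b13 = -336/625, b23 = 0, i.e. R = 527/625 - 336/625*e13.
Its e13 coefficient is negative, so report the other preimage -R.
Answer: -527/625 + 336/625*e13. Note: both R and -R realise this M (trace 720291/390625); the covering map identifies them, and the e13-coefficient sign is the tie-breaker.


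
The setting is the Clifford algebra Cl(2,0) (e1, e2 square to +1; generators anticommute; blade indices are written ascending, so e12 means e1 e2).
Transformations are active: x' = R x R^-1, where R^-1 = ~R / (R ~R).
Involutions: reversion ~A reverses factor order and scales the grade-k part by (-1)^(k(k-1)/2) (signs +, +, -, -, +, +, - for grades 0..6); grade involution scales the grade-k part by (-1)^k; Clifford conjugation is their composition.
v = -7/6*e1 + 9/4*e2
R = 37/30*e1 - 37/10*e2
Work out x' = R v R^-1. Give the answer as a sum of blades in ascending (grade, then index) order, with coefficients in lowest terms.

~R = 37/30*e1 - 37/10*e2, and R ~R = 1369/90, so R^-1 = ~R / (1369/90).
R v = -703/72 - 37/24*e12
Answer: -5/12*e1 + 5/2*e2


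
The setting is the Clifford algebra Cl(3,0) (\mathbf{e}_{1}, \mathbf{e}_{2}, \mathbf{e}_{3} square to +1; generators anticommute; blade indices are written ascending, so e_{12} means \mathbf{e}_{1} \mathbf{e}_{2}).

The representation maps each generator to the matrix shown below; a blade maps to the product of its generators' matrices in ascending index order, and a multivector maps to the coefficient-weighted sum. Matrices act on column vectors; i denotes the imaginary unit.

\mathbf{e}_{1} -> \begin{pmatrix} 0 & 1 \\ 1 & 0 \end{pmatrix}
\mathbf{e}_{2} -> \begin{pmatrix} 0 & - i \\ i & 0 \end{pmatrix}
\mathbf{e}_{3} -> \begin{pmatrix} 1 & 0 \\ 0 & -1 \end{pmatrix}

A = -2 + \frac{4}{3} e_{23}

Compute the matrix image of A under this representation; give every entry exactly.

Bivector images (products of the table entries): rho(e_{23}) = rho(\mathbf{e}_{2})rho(\mathbf{e}_{3}) = \begin{pmatrix} 0 & i \\ i & 0 \end{pmatrix}.
M = (-2)*1 + (\frac{4}{3})*rho(e_{23}), summed entrywise (1 is the identity matrix):
Answer: \begin{pmatrix} -2 & \frac{4 i}{3} \\ \frac{4 i}{3} & -2 \end{pmatrix}


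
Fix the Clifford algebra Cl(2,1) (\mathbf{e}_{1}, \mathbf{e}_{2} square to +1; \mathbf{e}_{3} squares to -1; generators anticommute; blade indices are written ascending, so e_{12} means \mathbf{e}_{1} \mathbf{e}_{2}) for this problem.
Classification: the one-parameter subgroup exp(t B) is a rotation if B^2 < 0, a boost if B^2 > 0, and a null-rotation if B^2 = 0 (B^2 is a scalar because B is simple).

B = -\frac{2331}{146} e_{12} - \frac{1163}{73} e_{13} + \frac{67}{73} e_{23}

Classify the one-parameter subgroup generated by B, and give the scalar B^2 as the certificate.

B^2 term by term: the squares give (-\frac{2331}{146})^2*(e_{12})^2 + (-\frac{1163}{73})^2*(e_{13})^2 + (\frac{67}{73})^2*(e_{23})^2 = \frac{5433561}{21316}*(-1) + \frac{1352569}{5329}*(+1) + \frac{4489}{5329}*(+1) = -\frac{1}{4} (each basis 2-blade squares to minus the product of its generators' squares); cross terms between blades sharing an index anticommute and cancel. So B^2 = -\frac{1}{4}.
Answer: rotation, certificate B^2 = -\frac{1}{4}. Because -\frac{1}{4} is invariant under every versor sandwich, the classification follows from its sign alone.


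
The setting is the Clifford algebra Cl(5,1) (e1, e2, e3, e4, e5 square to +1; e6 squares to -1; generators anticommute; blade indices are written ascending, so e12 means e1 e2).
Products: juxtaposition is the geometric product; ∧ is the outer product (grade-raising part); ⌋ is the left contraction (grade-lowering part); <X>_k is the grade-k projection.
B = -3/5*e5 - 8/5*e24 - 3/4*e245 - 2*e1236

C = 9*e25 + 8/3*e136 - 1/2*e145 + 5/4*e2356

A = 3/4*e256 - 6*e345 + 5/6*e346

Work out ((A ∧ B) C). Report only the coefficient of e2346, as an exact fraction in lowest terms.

step 1: 1/2*e3456
step 2: -5/8*e24 + 1/4*e136 + 4/3*e145 - 9/2*e2346
Answer: -9/2


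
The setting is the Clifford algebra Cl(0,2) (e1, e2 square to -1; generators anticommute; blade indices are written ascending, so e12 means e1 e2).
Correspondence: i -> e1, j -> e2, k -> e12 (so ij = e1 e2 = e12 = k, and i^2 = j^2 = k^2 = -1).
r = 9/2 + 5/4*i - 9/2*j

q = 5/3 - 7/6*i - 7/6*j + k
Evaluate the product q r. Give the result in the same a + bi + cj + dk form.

In blades: q = 5/3 - 7/6*e1 - 7/6*e2 + e12, r = 9/2 + 5/4*e1 - 9/2*e2.
Distribute q over r term by term (generator squares from the signature, products reordered to ascending indices): (5/3)*r = 15/2 + 25/12*e1 - 15/2*e2; (-7/6*e1)*r = 35/24 - 21/4*e1 + 21/4*e12; (-7/6*e2)*r = -21/4 - 21/4*e2 + 35/24*e12; (e12)*r = 9/2*e1 + 5/4*e2 + 9/2*e12.
Sum: 89/24 + 4/3*e1 - 23/2*e2 + 269/24*e12; translating back through the correspondence:
Answer: 89/24 + 4/3*i - 23/2*j + 269/24*k


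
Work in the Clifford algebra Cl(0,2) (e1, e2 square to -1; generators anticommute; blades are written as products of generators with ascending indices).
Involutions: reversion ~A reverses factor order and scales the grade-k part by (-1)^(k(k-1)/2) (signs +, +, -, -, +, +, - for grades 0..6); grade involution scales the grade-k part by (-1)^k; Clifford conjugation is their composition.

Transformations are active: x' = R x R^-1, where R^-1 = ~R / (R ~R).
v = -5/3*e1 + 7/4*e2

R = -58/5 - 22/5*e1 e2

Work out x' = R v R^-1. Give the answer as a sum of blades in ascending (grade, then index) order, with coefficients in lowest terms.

~R = -58/5 + 22/5*e1 e2, and R ~R = 3848/25, so R^-1 = ~R / (3848/25).
R v = 811/30*e1 - 389/30*e2
Answer: -4633/1924*e1 + 295/1443*e2


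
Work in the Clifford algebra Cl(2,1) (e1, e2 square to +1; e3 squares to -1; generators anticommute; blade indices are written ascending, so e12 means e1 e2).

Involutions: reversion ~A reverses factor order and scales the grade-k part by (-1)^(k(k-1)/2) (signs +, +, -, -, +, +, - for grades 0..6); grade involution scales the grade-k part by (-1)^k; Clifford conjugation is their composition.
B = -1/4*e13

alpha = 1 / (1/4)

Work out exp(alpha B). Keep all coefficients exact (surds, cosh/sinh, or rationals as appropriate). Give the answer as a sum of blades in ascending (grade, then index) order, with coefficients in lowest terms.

B^2 = (-1/4)^2*(e13)^2 = 1/16*(+1) = 1/16 (a basis 2-blade squares to minus the product of its generators' squares).
B^2 = 1/16 — since the square is positive, the closed form is hyperbolic: l = 1/4, alpha*l = 1, so exp(alpha B) = cosh(1) + (sinh(1)/(1/4))*B = cosh(1) + (4*sinh(1))*B.
Answer: cosh(1) - sinh(1)*e13


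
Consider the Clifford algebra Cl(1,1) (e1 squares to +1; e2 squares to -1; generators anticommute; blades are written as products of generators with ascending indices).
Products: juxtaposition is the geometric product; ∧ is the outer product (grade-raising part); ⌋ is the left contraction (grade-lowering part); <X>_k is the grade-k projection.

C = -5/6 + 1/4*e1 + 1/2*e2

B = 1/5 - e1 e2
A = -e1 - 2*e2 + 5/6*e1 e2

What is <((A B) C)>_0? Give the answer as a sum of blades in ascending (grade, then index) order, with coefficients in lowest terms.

step 1: -5/6 + 9/5*e1 + 3/5*e2 + 1/6*e1 e2
step 2: 38/45 - 43/24*e1 - 23/24*e2 + 11/18*e1 e2
step 3: 38/45
Answer: 38/45


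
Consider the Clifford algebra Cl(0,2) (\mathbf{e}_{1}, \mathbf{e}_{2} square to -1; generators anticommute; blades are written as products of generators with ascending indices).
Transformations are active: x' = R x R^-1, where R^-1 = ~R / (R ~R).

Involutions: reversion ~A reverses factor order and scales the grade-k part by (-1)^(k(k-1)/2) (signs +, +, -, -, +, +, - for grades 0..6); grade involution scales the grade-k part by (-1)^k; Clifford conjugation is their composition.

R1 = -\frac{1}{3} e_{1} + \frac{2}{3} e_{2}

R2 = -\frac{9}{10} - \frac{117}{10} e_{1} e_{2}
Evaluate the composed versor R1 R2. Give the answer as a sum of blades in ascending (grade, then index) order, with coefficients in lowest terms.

Distribute over the terms of R1 (each basis-blade product reordered to ascending indices, repeated generators contracted through their squares):
(-\frac{1}{3} e_{1}) R2 = \frac{3}{10} e_{1} - \frac{39}{10} e_{2}
(\frac{2}{3} e_{2}) R2 = -\frac{39}{5} e_{1} - \frac{3}{5} e_{2}
Summing the partial products and collecting blades:
Answer: -\frac{15}{2} e_{1} - \frac{9}{2} e_{2}


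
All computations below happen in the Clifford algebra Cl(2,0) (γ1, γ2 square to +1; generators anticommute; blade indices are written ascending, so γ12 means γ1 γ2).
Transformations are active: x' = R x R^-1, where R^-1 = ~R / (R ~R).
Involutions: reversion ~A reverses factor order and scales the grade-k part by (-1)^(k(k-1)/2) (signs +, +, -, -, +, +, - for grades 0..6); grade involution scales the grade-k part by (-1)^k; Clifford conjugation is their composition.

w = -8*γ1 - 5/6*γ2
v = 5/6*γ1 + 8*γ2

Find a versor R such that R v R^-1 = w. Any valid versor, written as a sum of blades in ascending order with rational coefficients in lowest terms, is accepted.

Equal squares first: v^2 = w^2 = 2329/36. Then v + w = -43/6*γ1 + 43/6*γ2 is a versor taking v to w, provided it is invertible.
Answer: -43/6*γ1 + 43/6*γ2


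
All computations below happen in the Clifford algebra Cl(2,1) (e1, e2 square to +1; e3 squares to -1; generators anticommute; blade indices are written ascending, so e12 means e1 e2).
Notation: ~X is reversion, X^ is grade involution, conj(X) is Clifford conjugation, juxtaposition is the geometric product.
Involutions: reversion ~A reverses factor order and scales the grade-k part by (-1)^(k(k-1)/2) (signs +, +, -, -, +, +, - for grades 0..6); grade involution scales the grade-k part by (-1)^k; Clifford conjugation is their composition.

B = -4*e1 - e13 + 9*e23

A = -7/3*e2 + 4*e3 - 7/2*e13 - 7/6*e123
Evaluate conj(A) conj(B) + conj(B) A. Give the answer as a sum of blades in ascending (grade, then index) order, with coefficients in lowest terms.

first term: 7/2 + 13/2*e1 + 223/6*e2 - 35*e3 - 245/6*e12 + 16*e13 - 14/3*e23 - 7/3*e123
second term: -7/2 + 13/2*e1 + 223/6*e2 - 35*e3 - 245/6*e12 + 16*e13 - 14/3*e23 + 7/3*e123
Answer: 13*e1 + 223/3*e2 - 70*e3 - 245/3*e12 + 32*e13 - 28/3*e23


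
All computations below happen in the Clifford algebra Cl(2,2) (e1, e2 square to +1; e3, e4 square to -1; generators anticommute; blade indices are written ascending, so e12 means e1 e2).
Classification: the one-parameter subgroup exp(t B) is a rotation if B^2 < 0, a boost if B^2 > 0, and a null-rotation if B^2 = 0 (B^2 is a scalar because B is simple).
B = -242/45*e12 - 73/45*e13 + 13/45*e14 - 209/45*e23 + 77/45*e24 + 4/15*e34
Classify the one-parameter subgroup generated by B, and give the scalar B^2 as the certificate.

B^2 term by term: the squares give (-242/45)^2*(e12)^2 + (-73/45)^2*(e13)^2 + (13/45)^2*(e14)^2 + (-209/45)^2*(e23)^2 + (77/45)^2*(e24)^2 + (4/15)^2*(e34)^2 = 58564/2025*(-1) + 5329/2025*(+1) + 169/2025*(+1) + 43681/2025*(+1) + 5929/2025*(+1) + 16/225*(-1) = -16/9 (each basis 2-blade squares to minus the product of its generators' squares); cross terms between blades sharing an index anticommute and cancel; the commuting (index-disjoint) pairs give grade-4 terms 2*c*c'*(blade product), which cancel blade by blade — e1234: -1936/675 + 11242/2025 - 5434/2025 = 0 — confirming B is simple. So B^2 = -16/9.
Answer: rotation, certificate B^2 = -16/9. B^2 = -16/9 is basis-independent, so its sign is the whole story.


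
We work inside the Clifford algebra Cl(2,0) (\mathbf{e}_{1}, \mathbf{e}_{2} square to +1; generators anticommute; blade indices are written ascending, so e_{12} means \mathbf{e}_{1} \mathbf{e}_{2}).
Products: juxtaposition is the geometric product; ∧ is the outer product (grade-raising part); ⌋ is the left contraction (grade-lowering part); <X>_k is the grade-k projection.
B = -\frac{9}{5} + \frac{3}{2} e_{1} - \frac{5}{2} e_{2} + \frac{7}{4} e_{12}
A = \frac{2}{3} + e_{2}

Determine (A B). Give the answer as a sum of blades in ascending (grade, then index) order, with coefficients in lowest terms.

step 1: -\frac{37}{10} - \frac{3}{4} e_{1} - \frac{52}{15} e_{2} - \frac{1}{3} e_{12}
Answer: -\frac{37}{10} - \frac{3}{4} e_{1} - \frac{52}{15} e_{2} - \frac{1}{3} e_{12}


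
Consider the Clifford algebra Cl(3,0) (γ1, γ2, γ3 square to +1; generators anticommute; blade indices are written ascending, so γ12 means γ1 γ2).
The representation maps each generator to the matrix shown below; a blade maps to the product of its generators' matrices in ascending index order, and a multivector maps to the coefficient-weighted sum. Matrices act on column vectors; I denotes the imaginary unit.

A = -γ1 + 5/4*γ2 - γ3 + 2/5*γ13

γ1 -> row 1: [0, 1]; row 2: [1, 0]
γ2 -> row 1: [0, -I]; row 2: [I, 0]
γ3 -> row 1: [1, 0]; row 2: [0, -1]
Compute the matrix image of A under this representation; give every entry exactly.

Bivector images (products of the table entries): rho(γ13) = rho(γ1)rho(γ3) = row 1: [0, -1]; row 2: [1, 0].
M = (-1)*rho(γ1) + (5/4)*rho(γ2) + (-1)*rho(γ3) + (2/5)*rho(γ13), summed entrywise:
Answer: row 1: [-1, -7/5 - 5*I/4]; row 2: [-3/5 + 5*I/4, 1]


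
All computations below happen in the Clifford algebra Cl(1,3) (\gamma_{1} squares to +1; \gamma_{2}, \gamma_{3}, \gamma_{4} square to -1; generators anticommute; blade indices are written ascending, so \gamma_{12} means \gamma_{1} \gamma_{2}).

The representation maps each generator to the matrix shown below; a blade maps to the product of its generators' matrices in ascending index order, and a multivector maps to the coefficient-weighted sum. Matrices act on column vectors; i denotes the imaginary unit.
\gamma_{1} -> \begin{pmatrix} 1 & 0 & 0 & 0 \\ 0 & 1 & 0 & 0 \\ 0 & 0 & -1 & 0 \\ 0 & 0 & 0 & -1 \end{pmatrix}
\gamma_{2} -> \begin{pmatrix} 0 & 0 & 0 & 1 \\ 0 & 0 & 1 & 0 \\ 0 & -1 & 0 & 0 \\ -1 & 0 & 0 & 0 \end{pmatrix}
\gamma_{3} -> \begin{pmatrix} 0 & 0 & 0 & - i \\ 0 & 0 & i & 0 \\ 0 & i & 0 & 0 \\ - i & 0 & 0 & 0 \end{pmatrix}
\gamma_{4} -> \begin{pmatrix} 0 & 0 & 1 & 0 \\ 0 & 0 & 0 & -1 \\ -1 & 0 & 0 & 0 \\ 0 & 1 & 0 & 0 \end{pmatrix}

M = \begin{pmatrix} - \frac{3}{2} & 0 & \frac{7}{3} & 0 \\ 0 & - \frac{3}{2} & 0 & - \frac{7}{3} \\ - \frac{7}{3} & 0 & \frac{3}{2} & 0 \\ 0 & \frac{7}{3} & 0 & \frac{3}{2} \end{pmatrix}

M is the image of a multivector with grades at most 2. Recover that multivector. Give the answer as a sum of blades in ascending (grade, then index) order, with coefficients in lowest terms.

Method: the blade images are trace-orthogonal — tr(rho(e_A) rho(e_B)^-1) = 4 if A = B and 0 otherwise — and rho(e_A)^-1 = (e_A)^2 * rho(e_A) with (e_A)^2 = +1 or -1, so the coefficient of e_A in the preimage is (e_A)^2 * tr(M rho(e_A))/4.
Nonzero projections over blades of grade <= 2: \gamma_{1}: (\gamma_{1})^2 = +1, tr(M rho(\gamma_{1})) = -6, coefficient -\frac{3}{2}; \gamma_{4}: (\gamma_{4})^2 = -1, tr(M rho(\gamma_{4})) = - \frac{28}{3}, coefficient \frac{7}{3}. Every other blade of grade <= 2 projects to 0.
Answer: -\frac{3}{2} \gamma_{1} + \frac{7}{3} \gamma_{4}


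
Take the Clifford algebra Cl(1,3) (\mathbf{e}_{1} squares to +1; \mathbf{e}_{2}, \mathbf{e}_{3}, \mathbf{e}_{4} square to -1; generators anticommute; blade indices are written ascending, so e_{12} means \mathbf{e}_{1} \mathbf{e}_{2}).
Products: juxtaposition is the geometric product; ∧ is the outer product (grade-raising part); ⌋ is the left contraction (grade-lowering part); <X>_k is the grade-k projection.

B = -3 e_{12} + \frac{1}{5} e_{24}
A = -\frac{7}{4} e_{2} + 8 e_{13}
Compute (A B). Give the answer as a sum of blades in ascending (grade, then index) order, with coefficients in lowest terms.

step 1: \frac{21}{4} e_{1} + \frac{7}{20} e_{4} - 24 e_{23} - \frac{8}{5} e_{1234}
Answer: \frac{21}{4} e_{1} + \frac{7}{20} e_{4} - 24 e_{23} - \frac{8}{5} e_{1234}


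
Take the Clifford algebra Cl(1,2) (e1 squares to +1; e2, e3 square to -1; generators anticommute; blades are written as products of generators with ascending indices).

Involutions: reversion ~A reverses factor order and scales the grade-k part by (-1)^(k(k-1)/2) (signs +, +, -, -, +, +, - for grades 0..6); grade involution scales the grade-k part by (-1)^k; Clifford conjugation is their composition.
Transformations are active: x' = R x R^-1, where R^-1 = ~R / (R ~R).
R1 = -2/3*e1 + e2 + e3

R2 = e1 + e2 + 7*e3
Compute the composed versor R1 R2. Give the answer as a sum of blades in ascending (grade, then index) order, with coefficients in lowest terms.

Distribute over the terms of R1 (each basis-blade product reordered to ascending indices, repeated generators contracted through their squares):
(-2/3*e1) R2 = -2/3 - 2/3*e1 e2 - 14/3*e1 e3
(e2) R2 = -1 - e1 e2 + 7*e2 e3
(e3) R2 = -7 - e1 e3 - e2 e3
Summing the partial products and collecting blades:
Answer: -26/3 - 5/3*e1 e2 - 17/3*e1 e3 + 6*e2 e3


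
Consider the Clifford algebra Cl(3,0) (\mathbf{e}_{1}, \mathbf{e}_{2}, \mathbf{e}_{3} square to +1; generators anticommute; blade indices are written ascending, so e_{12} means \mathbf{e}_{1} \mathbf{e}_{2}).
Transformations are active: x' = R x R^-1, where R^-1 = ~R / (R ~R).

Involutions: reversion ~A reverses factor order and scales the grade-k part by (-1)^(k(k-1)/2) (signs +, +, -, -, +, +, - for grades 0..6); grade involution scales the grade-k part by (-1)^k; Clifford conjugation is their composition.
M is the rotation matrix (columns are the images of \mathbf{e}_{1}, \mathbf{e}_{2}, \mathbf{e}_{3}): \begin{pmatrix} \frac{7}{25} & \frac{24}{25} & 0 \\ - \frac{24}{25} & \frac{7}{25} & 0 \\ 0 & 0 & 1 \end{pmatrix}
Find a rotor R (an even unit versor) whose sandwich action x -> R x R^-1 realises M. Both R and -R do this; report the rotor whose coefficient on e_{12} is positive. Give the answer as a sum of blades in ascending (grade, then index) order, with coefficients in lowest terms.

Method: write R = a + b12*e_{12} + b13*e_{13} + b23*e_{23} with a^2 + b12^2 + b13^2 + b23^2 = 1 (so R^-1 = ~R). Expanding the columns R e_j ~R gives tr M = 4a^2 - 1 and, from the antisymmetric part, M21 - M12 = -4a*b12, M13 - M31 = 4a*b13, M32 - M23 = -4a*b23.
Here tr M = \frac{39}{25}, so a^2 = (1 + tr M)/4 = \frac{16}{25} and a = ±\frac{4}{5}. Taking a = \frac{4}{5}: M21 - M12 = -\frac{48}{25}, M13 - M31 = 0, M32 - M23 = 0, giving b12 = \frac{3}{5}, b13 = 0, b23 = 0, i.e. R = \frac{4}{5} + \frac{3}{5} e_{12}.
Its e_{12} coefficient is already positive.
Answer: \frac{4}{5} + \frac{3}{5} e_{12}. Why the constraint matters: R and -R act identically through the sandwich — M has trace \frac{39}{25} either way — so only the sign condition on e_{12} picks one of the two preimages.


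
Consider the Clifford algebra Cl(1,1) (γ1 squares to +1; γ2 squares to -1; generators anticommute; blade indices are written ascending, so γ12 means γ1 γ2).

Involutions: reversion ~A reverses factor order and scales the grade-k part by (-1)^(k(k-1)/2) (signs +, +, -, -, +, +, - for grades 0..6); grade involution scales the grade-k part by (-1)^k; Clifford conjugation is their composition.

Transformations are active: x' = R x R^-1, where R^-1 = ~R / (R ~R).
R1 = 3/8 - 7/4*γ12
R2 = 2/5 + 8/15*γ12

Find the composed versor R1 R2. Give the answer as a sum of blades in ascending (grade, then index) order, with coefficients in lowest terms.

Distribute over the terms of R1 (each basis-blade product reordered to ascending indices, repeated generators contracted through their squares):
(3/8) R2 = 3/20 + 1/5*γ12
(-7/4*γ12) R2 = -14/15 - 7/10*γ12
Summing the partial products and collecting blades:
Answer: -47/60 - 1/2*γ12


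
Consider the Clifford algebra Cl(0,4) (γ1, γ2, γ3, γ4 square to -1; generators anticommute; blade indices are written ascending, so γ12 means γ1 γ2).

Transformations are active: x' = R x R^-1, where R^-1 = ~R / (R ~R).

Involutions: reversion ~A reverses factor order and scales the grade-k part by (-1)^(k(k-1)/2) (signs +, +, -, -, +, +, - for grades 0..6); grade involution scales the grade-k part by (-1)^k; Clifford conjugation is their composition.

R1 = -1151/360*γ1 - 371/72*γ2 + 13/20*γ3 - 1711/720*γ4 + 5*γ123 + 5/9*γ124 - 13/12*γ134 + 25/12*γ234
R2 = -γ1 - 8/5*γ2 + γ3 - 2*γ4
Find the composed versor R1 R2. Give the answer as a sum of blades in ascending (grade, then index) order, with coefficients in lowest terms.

Distribute over the terms of R2 (each basis-blade product reordered to ascending indices, repeated generators contracted through their squares):
R1 (-γ1) = -1151/360 - 371/72*γ12 + 13/20*γ13 - 1711/720*γ14 + 5*γ23 + 5/9*γ24 - 13/12*γ34 + 25/12*γ1234
R1 (-8/5*γ2) = -371/45 + 1151/225*γ12 - 8*γ13 - 8/9*γ14 + 26/25*γ23 - 1711/450*γ24 + 10/3*γ34 + 26/15*γ1234
R1 (γ3) = -13/20 - 5*γ12 - 1151/360*γ13 - 13/12*γ14 - 371/72*γ23 + 25/12*γ24 + 1711/720*γ34 - 5/9*γ1234
R1 (-2*γ4) = -1711/360 + 10/9*γ12 - 13/6*γ13 + 1151/180*γ14 + 25/6*γ23 + 371/36*γ24 - 13/10*γ34 - 10*γ1234
Summing the partial products and collecting blades:
Answer: -758/45 - 7067/1800*γ12 - 4577/360*γ13 + 491/240*γ14 + 9097/1800*γ23 + 2057/225*γ24 + 479/144*γ34 - 1213/180*γ1234


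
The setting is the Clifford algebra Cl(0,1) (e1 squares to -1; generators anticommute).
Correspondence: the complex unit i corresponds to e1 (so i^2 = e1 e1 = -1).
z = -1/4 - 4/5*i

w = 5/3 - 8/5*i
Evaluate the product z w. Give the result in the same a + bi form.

In blades: z = -1/4 - 4/5*e1, w = 5/3 - 8/5*e1.
Distribute z over w term by term (generator squares from the signature, products reordered to ascending indices): (-1/4)*w = -5/12 + 2/5*e1; (-4/5*e1)*w = -32/25 - 4/3*e1.
Sum: -509/300 - 14/15*e1; translating back through the correspondence:
Answer: -509/300 - 14/15*i


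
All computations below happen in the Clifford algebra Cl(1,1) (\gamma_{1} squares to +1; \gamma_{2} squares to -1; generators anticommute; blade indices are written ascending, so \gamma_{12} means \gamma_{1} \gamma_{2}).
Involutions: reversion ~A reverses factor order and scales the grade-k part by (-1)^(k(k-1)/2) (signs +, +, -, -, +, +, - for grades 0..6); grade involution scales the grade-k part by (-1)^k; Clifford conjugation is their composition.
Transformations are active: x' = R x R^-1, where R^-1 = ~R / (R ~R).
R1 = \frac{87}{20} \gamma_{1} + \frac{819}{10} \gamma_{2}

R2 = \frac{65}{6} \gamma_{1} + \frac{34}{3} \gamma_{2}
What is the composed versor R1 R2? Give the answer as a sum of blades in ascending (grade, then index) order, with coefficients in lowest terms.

Distribute over the terms of R1 (each basis-blade product reordered to ascending indices, repeated generators contracted through their squares):
(\frac{87}{20} \gamma_{1}) R2 = \frac{377}{8} + \frac{493}{10} \gamma_{12}
(\frac{819}{10} \gamma_{2}) R2 = -\frac{4641}{5} - \frac{3549}{4} \gamma_{12}
Summing the partial products and collecting blades:
Answer: -\frac{35243}{40} - \frac{16759}{20} \gamma_{12}


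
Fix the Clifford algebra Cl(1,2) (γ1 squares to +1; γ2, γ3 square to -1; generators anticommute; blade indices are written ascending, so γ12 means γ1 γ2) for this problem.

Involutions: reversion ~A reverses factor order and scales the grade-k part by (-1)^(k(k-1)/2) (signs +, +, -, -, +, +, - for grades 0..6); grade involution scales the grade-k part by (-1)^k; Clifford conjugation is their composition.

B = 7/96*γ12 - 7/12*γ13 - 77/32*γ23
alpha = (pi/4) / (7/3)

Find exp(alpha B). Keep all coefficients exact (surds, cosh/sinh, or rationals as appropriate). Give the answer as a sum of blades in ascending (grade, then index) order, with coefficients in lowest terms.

B^2 term by term: the squares give (7/96)^2*(γ12)^2 + (-7/12)^2*(γ13)^2 + (-77/32)^2*(γ23)^2 = 49/9216*(+1) + 49/144*(+1) + 5929/1024*(-1) = -49/9 (each basis 2-blade squares to minus the product of its generators' squares); cross terms between blades sharing an index anticommute and cancel. So B^2 = -49/9.
B^2 = -49/9 — the negative square puts this in the circular regime; l = 7/3, alpha*l = pi/4, so exp(alpha B) = cos(pi/4) + (sin(pi/4)/(7/3))*B = sqrt(2)/2 + (3*sqrt(2)/14)*B.
Answer: sqrt(2)/2 + sqrt(2)/64*γ12 - sqrt(2)/8*γ13 - 33*sqrt(2)/64*γ23


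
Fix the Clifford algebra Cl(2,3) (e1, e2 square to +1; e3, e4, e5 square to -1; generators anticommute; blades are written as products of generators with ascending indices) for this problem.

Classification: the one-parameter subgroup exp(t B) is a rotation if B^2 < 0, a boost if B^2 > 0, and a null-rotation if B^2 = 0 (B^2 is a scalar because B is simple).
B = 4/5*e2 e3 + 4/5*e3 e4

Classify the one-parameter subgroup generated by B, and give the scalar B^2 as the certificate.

B^2 term by term: the squares give (4/5)^2*(e2 e3)^2 + (4/5)^2*(e3 e4)^2 = 16/25*(+1) + 16/25*(-1) = 0 (each basis 2-blade squares to minus the product of its generators' squares); cross terms between blades sharing an index anticommute and cancel. So B^2 = 0.
Answer: null-rotation, certificate B^2 = 0. Because 0 is invariant under every versor sandwich, the classification follows from its sign alone.


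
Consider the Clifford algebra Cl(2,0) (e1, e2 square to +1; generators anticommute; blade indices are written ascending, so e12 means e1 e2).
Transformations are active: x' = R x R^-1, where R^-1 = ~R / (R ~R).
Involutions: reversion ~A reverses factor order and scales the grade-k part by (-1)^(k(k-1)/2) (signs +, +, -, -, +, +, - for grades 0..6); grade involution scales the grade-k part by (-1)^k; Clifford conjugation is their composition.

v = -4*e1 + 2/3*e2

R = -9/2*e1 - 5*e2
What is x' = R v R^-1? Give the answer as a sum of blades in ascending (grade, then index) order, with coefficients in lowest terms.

~R = -9/2*e1 - 5*e2, and R ~R = 181/4, so R^-1 = ~R / (181/4).
R v = 44/3 - 23*e12
Answer: 196/181*e1 - 2122/543*e2


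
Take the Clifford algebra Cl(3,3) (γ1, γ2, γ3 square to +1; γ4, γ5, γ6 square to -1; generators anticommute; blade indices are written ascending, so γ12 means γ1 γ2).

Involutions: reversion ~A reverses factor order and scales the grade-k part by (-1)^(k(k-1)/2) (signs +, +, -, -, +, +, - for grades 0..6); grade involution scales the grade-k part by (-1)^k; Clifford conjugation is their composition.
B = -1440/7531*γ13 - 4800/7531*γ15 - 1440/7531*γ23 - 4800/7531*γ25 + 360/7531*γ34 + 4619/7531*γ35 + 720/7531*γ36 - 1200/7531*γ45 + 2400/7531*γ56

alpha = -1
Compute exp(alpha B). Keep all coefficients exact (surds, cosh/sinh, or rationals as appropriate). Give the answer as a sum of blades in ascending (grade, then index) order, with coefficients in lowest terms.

B^2 term by term: the squares give (-1440/7531)^2*(γ13)^2 + (-4800/7531)^2*(γ15)^2 + (-1440/7531)^2*(γ23)^2 + (-4800/7531)^2*(γ25)^2 + (360/7531)^2*(γ34)^2 + (4619/7531)^2*(γ35)^2 + (720/7531)^2*(γ36)^2 + (-1200/7531)^2*(γ45)^2 + (2400/7531)^2*(γ56)^2 = 2073600/56715961*(-1) + 23040000/56715961*(+1) + 2073600/56715961*(-1) + 23040000/56715961*(+1) + 129600/56715961*(+1) + 21335161/56715961*(+1) + 518400/56715961*(+1) + 1440000/56715961*(-1) + 5760000/56715961*(-1) = 1 (each basis 2-blade squares to minus the product of its generators' squares); cross terms between blades sharing an index anticommute and cancel; the commuting (index-disjoint) pairs give grade-4 terms 2*c*c'*(blade product), which cancel blade by blade — γ1235: -13824000/56715961 + 13824000/56715961 = 0; γ1345: 3456000/56715961 - 3456000/56715961 = 0; γ1356: -6912000/56715961 + 6912000/56715961 = 0; γ2345: 3456000/56715961 - 3456000/56715961 = 0; γ2356: -6912000/56715961 + 6912000/56715961 = 0; γ3456: 1728000/56715961 - 1728000/56715961 = 0 — confirming B is simple. So B^2 = 1.
B^2 = 1 — hyperbolic case — the even/odd split gives cosh and sinh: l = 1, alpha*l = -1, so exp(alpha B) = cosh(-1) + (sinh(-1)/1)*B = cosh(1) + (-sinh(1))*B.
Answer: cosh(1) + 1440*sinh(1)/7531*γ13 + 4800*sinh(1)/7531*γ15 + 1440*sinh(1)/7531*γ23 + 4800*sinh(1)/7531*γ25 - 360*sinh(1)/7531*γ34 - 4619*sinh(1)/7531*γ35 - 720*sinh(1)/7531*γ36 + 1200*sinh(1)/7531*γ45 - 2400*sinh(1)/7531*γ56
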